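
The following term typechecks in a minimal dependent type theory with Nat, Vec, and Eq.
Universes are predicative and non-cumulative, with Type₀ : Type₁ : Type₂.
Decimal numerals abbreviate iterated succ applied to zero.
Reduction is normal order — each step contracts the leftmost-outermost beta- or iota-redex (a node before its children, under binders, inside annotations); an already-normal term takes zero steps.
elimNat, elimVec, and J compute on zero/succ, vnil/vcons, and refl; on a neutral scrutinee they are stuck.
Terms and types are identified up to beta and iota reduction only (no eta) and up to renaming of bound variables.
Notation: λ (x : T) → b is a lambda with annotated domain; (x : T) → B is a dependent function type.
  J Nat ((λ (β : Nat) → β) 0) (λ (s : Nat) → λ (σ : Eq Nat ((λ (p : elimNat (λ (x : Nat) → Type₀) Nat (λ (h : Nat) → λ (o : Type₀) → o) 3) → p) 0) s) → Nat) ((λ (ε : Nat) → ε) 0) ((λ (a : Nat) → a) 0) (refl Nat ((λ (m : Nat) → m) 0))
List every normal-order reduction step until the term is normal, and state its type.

normal-order reduction sequence:
  J Nat ((λ (β : Nat) → β) 0) (λ (s : Nat) → λ (σ : Eq Nat ((λ (p : elimNat (λ (x : Nat) → Type₀) Nat (λ (h : Nat) → λ (o : Type₀) → o) 3) → p) 0) s) → Nat) ((λ (ε : Nat) → ε) 0) ((λ (a : Nat) → a) 0) (refl Nat ((λ (m : Nat) → m) 0))
  ~> (λ (β : Nat) → β) 0
  ~> 0
the term's type:
  Nat


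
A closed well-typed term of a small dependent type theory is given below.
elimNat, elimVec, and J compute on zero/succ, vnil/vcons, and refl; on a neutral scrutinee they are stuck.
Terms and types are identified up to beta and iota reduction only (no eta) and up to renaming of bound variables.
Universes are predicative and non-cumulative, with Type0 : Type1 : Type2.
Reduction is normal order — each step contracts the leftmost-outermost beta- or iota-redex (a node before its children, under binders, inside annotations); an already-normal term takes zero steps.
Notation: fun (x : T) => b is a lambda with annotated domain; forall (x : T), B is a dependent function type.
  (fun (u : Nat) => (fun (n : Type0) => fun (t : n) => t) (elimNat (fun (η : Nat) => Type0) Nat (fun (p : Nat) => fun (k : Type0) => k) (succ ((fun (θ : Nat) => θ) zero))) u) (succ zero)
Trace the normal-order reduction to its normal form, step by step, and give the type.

normal-order reduction:
  (fun (u : Nat) => (fun (n : Type0) => fun (t : n) => t) (elimNat (fun (η : Nat) => Type0) Nat (fun (p : Nat) => fun (k : Type0) => k) (succ ((fun (θ : Nat) => θ) zero))) u) (succ zero)
  ~> (fun (u : Type0) => fun (n : u) => n) (elimNat (fun (t : Nat) => Type0) Nat (fun (η : Nat) => fun (p : Type0) => p) (succ ((fun (k : Nat) => k) zero))) (succ zero)
  ~> (fun (u : elimNat (fun (n : Nat) => Type0) Nat (fun (t : Nat) => fun (η : Type0) => η) (succ ((fun (p : Nat) => p) zero))) => u) (succ zero)
  ~> succ zero
inferred type:
  Nat


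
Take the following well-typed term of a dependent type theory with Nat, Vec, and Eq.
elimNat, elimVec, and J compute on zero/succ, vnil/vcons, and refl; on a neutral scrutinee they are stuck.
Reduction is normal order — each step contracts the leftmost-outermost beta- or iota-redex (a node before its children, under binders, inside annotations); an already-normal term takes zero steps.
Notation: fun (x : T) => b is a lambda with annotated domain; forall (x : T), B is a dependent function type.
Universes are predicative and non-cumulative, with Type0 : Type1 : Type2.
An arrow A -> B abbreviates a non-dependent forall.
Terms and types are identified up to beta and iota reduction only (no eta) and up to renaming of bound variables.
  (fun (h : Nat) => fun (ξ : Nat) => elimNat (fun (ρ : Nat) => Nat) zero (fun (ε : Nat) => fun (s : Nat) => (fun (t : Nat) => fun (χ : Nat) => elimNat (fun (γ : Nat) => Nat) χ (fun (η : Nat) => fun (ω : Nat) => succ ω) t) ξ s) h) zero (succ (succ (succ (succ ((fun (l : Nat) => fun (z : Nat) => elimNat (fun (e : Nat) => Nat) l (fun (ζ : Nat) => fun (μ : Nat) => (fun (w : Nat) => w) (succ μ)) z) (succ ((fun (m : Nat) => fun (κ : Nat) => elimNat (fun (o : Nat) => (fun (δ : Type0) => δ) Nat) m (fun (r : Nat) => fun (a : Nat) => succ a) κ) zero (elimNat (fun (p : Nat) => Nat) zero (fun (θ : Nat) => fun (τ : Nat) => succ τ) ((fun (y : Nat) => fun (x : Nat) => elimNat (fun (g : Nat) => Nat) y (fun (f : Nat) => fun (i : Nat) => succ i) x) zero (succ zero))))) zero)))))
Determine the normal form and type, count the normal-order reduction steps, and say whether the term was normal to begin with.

resulting normal form:
  zero
inferred type:
  Nat
steps to reach normal form (normal order): 3
already normal: no
first redex: a beta-redex


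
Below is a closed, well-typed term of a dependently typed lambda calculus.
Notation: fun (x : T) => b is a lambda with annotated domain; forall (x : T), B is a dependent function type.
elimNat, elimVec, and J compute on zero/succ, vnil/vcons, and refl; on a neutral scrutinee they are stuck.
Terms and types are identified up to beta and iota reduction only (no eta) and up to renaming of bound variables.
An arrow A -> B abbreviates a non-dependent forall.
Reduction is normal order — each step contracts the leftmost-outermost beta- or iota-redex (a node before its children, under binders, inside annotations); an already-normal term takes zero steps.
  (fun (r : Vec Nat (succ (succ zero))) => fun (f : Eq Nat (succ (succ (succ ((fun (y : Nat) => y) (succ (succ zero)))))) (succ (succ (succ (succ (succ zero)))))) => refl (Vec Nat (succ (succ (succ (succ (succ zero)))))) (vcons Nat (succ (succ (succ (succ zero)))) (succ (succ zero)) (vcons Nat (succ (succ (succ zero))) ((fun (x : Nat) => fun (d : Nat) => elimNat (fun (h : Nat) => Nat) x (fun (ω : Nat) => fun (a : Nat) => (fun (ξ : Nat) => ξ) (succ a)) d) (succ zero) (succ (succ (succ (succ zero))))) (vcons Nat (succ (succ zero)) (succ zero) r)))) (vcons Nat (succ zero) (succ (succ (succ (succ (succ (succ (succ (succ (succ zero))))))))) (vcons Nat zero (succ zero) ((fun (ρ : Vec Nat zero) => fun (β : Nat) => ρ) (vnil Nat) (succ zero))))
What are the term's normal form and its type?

resulting normal form:
  fun (r : Eq Nat (succ (succ (succ (succ (succ zero))))) (succ (succ (succ (succ (succ zero)))))) => refl (Vec Nat (succ (succ (succ (succ (succ zero)))))) (vcons Nat (succ (succ (succ (succ zero)))) (succ (succ zero)) (vcons Nat (succ (succ (succ zero))) (succ (succ (succ (succ (succ zero))))) (vcons Nat (succ (succ zero)) (succ zero) (vcons Nat (succ zero) (succ (succ (succ (succ (succ (succ (succ (succ (succ zero))))))))) (vcons Nat zero (succ zero) (vnil Nat))))))
type:
  Eq Nat (succ (succ (succ (succ (succ zero))))) (succ (succ (succ (succ (succ zero))))) -> Eq (Vec Nat (succ (succ (succ (succ (succ zero)))))) (vcons Nat (succ (succ (succ (succ zero)))) (succ (succ zero)) (vcons Nat (succ (succ (succ zero))) (succ (succ (succ (succ (succ zero))))) (vcons Nat (succ (succ zero)) (succ zero) (vcons Nat (succ zero) (succ (succ (succ (succ (succ (succ (succ (succ (succ zero))))))))) (vcons Nat zero (succ zero) (vnil Nat)))))) (vcons Nat (succ (succ (succ (succ zero)))) (succ (succ zero)) (vcons Nat (succ (succ (succ zero))) (succ (succ (succ (succ (succ zero))))) (vcons Nat (succ (succ zero)) (succ zero) (vcons Nat (succ zero) (succ (succ (succ (succ (succ (succ (succ (succ (succ zero))))))))) (vcons Nat zero (succ zero) (vnil Nat))))))
observation: normalization takes exactly 23 steps under the normal-order strategy.


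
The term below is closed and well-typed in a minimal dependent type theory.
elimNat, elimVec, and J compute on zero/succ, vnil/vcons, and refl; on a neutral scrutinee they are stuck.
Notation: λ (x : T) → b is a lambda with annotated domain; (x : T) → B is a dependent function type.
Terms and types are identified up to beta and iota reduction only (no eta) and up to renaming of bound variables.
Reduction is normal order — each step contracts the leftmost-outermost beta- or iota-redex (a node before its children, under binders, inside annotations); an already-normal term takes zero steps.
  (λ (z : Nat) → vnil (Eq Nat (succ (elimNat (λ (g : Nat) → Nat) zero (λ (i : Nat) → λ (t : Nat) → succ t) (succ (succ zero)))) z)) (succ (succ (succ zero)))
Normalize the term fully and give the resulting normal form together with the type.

reduced normal form:
  vnil (Eq Nat (succ (succ (succ zero))) (succ (succ (succ zero))))
the term's type:
  Vec (Eq Nat (succ (succ (succ zero))) (succ (succ (succ zero)))) zero
observation: normalization takes exactly 8 steps under the normal-order strategy.


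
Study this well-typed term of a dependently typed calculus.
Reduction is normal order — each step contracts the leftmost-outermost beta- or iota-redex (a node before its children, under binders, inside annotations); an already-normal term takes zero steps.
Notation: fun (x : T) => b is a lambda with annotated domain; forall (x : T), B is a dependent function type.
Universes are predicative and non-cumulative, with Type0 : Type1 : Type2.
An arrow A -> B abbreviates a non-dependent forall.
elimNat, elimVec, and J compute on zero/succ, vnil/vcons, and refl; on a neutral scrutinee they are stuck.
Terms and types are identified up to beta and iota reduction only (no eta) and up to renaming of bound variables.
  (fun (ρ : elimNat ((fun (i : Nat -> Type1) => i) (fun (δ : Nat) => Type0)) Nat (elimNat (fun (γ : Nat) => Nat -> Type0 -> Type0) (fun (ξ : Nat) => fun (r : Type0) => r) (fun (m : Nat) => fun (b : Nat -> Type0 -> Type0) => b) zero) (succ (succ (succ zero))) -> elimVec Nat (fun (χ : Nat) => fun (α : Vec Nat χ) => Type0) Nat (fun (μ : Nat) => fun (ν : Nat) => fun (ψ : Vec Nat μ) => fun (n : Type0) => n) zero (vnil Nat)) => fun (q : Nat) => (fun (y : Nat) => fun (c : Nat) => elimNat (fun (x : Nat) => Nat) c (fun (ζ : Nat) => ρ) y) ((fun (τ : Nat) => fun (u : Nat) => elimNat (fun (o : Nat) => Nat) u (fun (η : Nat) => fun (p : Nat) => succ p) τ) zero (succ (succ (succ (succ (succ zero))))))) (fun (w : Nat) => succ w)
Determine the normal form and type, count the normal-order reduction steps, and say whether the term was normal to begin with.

resulting normal form:
  fun (ρ : Nat) => fun (i : Nat) => succ (succ (succ (succ (succ i))))
inferred type:
  Nat -> Nat -> Nat
normal-order step count: 21
term was already normal: no
first contracted redex: a beta-redex


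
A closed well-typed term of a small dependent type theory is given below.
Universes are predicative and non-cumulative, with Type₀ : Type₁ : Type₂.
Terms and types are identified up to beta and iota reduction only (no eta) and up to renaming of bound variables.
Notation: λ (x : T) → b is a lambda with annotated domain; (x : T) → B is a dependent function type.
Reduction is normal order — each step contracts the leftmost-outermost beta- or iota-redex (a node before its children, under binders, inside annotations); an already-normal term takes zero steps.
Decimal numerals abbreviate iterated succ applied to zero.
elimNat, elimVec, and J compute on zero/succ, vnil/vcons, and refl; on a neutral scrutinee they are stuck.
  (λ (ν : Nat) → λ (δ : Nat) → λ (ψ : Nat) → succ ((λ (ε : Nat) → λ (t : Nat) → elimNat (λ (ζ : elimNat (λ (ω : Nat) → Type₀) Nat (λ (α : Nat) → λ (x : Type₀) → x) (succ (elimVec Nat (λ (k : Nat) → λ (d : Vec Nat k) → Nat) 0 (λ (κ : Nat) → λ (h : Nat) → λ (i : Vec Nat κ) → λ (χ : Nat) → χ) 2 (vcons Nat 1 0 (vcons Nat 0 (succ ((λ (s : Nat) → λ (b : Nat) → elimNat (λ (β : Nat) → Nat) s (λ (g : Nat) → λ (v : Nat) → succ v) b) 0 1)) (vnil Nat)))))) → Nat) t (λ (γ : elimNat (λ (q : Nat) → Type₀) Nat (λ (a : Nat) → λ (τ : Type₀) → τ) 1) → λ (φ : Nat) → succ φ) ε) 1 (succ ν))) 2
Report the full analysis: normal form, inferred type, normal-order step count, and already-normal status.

resulting normal form:
  λ (ν : Nat) → λ (δ : Nat) → 5
the term's type:
  (ν : Nat) → (δ : Nat) → Nat
steps to reach normal form (normal order): 7
term was already normal: no
first contracted redex: a beta-redex


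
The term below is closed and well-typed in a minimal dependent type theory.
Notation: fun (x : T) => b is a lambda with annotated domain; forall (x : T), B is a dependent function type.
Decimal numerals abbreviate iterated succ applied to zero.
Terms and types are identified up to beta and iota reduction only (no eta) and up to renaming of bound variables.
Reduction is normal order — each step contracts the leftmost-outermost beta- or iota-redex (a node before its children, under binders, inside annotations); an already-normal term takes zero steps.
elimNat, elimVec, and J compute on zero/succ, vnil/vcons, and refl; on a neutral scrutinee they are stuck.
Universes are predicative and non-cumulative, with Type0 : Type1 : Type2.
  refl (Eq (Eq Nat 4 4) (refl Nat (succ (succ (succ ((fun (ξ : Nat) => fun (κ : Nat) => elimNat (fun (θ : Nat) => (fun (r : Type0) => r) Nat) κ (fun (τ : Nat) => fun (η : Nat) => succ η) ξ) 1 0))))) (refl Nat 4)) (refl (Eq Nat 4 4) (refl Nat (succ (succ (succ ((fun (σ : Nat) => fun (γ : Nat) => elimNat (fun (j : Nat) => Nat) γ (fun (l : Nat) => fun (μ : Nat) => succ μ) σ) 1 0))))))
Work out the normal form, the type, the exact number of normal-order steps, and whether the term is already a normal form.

reduced normal form:
  refl (Eq (Eq Nat 4 4) (refl Nat 4) (refl Nat 4)) (refl (Eq Nat 4 4) (refl Nat 4))
the term's type:
  Eq (Eq (Eq Nat 4 4) (refl Nat 4) (refl Nat 4)) (refl (Eq Nat 4 4) (refl Nat 4)) (refl (Eq Nat 4 4) (refl Nat 4))
reduction steps (normal order): 12
started in normal form: no
first contracted redex: a beta-redex


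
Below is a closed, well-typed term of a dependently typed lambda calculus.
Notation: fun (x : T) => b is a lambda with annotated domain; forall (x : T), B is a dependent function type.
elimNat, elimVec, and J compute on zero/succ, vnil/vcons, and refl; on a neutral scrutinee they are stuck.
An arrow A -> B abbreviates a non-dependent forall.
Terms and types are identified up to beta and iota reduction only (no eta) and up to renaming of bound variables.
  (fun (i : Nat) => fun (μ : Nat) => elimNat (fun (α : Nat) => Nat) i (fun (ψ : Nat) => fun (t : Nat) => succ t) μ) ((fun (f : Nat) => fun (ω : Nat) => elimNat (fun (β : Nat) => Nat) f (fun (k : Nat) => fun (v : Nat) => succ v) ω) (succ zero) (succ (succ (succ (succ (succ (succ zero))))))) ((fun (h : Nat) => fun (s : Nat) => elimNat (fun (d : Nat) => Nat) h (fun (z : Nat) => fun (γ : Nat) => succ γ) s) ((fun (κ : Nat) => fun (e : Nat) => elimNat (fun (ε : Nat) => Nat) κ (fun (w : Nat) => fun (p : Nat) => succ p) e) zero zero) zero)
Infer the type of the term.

the term's type:
  Nat


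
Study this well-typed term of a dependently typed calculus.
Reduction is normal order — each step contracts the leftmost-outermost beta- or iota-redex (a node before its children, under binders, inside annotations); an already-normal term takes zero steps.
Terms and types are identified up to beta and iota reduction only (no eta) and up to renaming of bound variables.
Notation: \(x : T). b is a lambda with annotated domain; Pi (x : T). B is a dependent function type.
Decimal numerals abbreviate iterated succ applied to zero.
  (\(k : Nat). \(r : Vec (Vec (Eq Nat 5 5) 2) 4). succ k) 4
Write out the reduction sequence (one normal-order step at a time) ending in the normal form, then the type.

normal-order reduction:
  (\(k : Nat). \(r : Vec (Vec (Eq Nat 5 5) 2) 4). succ k) 4
  ~> \(k : Vec (Vec (Eq Nat 5 5) 2) 4). 5
inferred type:
  Pi (k : Vec (Vec (Eq Nat 5 5) 2) 4). Nat


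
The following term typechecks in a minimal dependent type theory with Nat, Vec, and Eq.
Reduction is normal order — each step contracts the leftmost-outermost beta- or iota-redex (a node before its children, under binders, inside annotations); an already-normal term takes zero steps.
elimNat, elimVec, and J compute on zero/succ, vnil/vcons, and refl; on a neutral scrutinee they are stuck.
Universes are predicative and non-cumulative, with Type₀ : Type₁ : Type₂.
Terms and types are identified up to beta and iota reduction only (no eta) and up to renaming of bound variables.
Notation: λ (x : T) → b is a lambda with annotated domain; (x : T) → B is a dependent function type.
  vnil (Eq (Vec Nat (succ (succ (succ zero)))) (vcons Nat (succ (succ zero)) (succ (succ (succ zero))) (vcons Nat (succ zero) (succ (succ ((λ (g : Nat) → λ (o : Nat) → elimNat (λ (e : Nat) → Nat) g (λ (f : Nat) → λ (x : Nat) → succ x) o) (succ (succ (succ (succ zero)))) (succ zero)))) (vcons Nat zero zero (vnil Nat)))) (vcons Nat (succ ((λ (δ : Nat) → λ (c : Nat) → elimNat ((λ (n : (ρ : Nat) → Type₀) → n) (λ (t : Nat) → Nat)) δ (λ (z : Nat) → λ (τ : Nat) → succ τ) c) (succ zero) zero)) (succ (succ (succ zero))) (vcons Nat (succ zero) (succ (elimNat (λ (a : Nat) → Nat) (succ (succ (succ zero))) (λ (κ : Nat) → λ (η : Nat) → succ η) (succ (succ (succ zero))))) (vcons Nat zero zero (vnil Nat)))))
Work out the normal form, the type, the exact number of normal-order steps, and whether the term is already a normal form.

resulting normal form:
  vnil (Eq (Vec Nat (succ (succ (succ zero)))) (vcons Nat (succ (succ zero)) (succ (succ (succ zero))) (vcons Nat (succ zero) (succ (succ (succ (succ (succ (succ (succ zero))))))) (vcons Nat zero zero (vnil Nat)))) (vcons Nat (succ (succ zero)) (succ (succ (succ zero))) (vcons Nat (succ zero) (succ (succ (succ (succ (succ (succ (succ zero))))))) (vcons Nat zero zero (vnil Nat)))))
the term's type:
  Vec (Eq (Vec Nat (succ (succ (succ zero)))) (vcons Nat (succ (succ zero)) (succ (succ (succ zero))) (vcons Nat (succ zero) (succ (succ (succ (succ (succ (succ (succ zero))))))) (vcons Nat zero zero (vnil Nat)))) (vcons Nat (succ (succ zero)) (succ (succ (succ zero))) (vcons Nat (succ zero) (succ (succ (succ (succ (succ (succ (succ zero))))))) (vcons Nat zero zero (vnil Nat))))) zero
steps to reach normal form (normal order): 19
already normal: no
first contracted redex: a beta-redex


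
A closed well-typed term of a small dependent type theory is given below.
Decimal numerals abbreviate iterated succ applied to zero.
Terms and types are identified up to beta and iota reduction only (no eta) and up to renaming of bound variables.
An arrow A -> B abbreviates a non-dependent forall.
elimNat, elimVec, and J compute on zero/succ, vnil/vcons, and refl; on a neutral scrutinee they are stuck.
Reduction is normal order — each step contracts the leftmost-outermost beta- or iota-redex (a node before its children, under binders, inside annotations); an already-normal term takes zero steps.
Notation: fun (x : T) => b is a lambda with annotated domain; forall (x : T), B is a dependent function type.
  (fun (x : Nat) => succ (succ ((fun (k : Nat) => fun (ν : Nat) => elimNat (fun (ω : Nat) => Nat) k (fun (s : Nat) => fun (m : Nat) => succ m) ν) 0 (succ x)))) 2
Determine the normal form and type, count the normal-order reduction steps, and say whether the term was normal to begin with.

reduced normal form:
  5
type:
  Nat
normal-order step count: 13
already normal: no
first redex: a beta-redex


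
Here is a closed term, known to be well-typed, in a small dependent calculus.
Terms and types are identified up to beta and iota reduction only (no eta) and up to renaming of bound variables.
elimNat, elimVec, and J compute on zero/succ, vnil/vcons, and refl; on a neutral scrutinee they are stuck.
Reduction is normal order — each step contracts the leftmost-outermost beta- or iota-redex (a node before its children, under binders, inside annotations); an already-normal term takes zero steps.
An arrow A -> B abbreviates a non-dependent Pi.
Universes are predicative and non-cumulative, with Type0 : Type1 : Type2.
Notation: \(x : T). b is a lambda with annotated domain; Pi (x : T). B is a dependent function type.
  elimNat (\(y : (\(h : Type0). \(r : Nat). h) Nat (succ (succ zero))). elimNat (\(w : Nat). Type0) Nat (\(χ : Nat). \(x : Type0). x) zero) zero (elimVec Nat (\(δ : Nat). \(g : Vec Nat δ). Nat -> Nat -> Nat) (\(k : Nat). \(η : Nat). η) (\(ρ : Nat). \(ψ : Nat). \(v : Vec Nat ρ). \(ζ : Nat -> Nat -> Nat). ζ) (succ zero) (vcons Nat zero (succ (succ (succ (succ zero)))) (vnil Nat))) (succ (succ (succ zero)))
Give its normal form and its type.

reduced normal form:
  zero
the term's type:
  Nat


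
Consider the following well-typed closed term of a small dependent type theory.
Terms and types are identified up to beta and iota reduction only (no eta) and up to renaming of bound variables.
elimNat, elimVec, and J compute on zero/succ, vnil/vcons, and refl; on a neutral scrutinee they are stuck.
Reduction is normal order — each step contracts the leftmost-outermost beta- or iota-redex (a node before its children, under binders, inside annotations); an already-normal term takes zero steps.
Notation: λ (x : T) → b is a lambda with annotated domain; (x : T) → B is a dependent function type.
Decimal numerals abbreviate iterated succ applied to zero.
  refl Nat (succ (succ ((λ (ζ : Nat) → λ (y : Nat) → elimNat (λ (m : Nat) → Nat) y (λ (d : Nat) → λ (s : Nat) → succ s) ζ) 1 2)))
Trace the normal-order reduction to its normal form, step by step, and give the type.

reduction (normal order):
  refl Nat (succ (succ ((λ (ζ : Nat) → λ (y : Nat) → elimNat (λ (m : Nat) → Nat) y (λ (d : Nat) → λ (s : Nat) → succ s) ζ) 1 2)))
  ~> refl Nat (succ (succ ((λ (ζ : Nat) → elimNat (λ (y : Nat) → Nat) ζ (λ (m : Nat) → λ (d : Nat) → succ d) 1) 2)))
  ~> refl Nat (succ (succ (elimNat (λ (ζ : Nat) → Nat) 2 (λ (y : Nat) → λ (m : Nat) → succ m) 1)))
  ~> refl Nat (succ (succ ((λ (ζ : Nat) → λ (y : Nat) → succ y) 0 (elimNat (λ (m : Nat) → Nat) 2 (λ (d : Nat) → λ (s : Nat) → succ s) 0))))
  ~> refl Nat (succ (succ ((λ (ζ : Nat) → succ ζ) (elimNat (λ (y : Nat) → Nat) 2 (λ (m : Nat) → λ (d : Nat) → succ d) 0))))
  ~> refl Nat (succ (succ (succ (elimNat (λ (ζ : Nat) → Nat) 2 (λ (y : Nat) → λ (m : Nat) → succ m) 0))))
  ~> refl Nat 5
inferred type:
  Eq Nat 5 5


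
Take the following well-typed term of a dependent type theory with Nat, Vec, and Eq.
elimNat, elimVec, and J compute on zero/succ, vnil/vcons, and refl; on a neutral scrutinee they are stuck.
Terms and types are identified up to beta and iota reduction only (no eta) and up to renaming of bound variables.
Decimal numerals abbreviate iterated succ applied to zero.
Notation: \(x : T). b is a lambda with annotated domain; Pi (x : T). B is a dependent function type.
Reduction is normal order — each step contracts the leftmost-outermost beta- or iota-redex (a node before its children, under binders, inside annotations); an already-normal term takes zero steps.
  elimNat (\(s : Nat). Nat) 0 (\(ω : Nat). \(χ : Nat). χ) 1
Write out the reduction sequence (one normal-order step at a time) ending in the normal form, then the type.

normal-order reduction:
  elimNat (\(s : Nat). Nat) 0 (\(ω : Nat). \(χ : Nat). χ) 1
  ~> (\(s : Nat). \(ω : Nat). ω) 0 (elimNat (\(χ : Nat). Nat) 0 (\(i : Nat). \(b : Nat). b) 0)
  ~> (\(s : Nat). s) (elimNat (\(ω : Nat). Nat) 0 (\(χ : Nat). \(i : Nat). i) 0)
  ~> elimNat (\(s : Nat). Nat) 0 (\(ω : Nat). \(χ : Nat). χ) 0
  ~> 0
type:
  Nat


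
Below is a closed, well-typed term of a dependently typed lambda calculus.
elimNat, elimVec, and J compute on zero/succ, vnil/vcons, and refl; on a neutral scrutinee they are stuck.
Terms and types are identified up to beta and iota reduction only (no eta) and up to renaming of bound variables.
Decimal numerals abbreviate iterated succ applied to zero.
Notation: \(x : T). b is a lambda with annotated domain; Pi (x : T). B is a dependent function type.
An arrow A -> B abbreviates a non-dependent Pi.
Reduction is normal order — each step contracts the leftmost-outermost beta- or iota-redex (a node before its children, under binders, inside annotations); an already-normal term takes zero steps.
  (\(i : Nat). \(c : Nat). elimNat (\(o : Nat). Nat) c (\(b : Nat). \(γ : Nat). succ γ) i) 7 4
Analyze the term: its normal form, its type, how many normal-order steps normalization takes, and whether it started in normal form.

normal form:
  11
inferred type:
  Nat
steps to reach normal form (normal order): 24
started in normal form: no
first redex: a beta-redex


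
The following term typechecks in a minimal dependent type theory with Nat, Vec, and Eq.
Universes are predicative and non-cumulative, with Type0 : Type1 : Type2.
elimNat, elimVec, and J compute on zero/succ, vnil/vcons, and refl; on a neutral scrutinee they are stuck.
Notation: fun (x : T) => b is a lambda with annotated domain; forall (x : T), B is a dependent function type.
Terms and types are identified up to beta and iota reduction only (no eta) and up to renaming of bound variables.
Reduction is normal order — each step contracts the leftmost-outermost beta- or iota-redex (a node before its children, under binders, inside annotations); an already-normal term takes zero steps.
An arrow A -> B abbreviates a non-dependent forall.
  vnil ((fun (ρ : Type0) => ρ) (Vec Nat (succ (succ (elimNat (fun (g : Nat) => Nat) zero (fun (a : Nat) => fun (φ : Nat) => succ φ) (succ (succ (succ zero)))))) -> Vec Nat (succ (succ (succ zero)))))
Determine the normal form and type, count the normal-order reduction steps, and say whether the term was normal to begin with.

normal form:
  vnil (Vec Nat (succ (succ (succ (succ (succ zero))))) -> Vec Nat (succ (succ (succ zero))))
the term's type:
  Vec (Vec Nat (succ (succ (succ (succ (succ zero))))) -> Vec Nat (succ (succ (succ zero)))) zero
normal-order step count: 11
started in normal form: no
first contracted redex: a beta-redex


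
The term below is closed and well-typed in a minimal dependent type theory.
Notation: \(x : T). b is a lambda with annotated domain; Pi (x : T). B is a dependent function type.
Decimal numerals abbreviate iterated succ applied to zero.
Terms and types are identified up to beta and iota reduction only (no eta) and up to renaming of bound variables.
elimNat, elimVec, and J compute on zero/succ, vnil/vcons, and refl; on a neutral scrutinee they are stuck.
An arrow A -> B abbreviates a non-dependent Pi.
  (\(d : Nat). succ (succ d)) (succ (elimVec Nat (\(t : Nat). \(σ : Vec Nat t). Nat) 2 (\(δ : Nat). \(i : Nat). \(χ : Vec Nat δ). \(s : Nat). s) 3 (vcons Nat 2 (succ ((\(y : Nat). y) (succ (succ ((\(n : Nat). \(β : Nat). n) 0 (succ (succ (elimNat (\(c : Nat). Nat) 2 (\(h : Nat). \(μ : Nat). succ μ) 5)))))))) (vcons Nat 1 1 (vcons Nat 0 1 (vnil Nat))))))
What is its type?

inferred type:
  Nat


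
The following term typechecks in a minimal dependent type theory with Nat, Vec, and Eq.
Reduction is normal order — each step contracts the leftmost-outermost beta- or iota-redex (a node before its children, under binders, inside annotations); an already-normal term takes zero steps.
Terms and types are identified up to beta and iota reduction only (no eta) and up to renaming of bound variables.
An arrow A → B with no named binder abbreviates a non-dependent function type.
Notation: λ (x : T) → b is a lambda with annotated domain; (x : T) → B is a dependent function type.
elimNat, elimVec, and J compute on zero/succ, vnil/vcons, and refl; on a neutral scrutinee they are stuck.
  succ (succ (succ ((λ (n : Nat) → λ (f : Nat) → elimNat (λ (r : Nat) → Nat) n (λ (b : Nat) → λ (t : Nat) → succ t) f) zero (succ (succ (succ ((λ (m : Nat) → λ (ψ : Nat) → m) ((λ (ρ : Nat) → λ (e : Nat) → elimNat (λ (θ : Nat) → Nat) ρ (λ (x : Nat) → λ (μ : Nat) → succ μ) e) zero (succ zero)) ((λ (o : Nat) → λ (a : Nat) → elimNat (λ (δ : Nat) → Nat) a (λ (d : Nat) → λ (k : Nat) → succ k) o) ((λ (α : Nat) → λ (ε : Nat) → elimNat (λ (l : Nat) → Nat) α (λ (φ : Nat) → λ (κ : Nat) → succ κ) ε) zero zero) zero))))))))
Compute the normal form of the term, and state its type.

reduced normal form:
  succ (succ (succ (succ (succ (succ (succ zero))))))
inferred type:
  Nat


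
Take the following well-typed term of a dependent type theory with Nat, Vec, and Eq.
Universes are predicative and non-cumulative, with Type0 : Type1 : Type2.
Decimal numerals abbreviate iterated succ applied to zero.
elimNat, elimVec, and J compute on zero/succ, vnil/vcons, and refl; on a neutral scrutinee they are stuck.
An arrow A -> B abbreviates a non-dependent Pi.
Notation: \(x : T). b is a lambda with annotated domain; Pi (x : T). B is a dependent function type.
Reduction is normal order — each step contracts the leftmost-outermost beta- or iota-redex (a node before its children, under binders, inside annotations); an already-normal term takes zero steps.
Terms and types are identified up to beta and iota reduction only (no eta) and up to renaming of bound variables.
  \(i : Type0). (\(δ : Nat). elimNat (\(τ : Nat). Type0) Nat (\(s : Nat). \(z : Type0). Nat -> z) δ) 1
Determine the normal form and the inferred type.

reduced normal form:
  \(i : Type0). Nat -> Nat
inferred type:
  Type0 -> Type0


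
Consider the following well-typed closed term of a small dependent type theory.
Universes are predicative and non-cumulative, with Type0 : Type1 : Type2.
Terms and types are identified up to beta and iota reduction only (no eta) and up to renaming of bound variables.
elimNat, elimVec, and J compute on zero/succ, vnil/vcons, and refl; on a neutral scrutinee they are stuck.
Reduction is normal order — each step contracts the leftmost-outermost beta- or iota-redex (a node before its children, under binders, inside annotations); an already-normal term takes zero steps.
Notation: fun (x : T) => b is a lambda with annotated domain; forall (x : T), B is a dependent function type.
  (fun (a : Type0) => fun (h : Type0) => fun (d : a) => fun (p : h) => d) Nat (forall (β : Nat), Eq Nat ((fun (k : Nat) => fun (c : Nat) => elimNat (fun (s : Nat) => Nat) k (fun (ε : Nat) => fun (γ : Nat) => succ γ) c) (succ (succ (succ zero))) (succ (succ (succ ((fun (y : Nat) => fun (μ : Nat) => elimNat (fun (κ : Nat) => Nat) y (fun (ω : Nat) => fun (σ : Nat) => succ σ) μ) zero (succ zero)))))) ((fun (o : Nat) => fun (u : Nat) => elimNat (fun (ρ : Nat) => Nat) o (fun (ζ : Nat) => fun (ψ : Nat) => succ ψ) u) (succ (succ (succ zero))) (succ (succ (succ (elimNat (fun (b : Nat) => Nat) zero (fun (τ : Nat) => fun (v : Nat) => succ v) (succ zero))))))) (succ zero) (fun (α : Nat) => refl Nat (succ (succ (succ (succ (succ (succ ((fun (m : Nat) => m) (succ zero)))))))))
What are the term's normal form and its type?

normal form:
  succ zero
inferred type:
  Nat
observation: 4 normal-order steps separate the term from its normal form.


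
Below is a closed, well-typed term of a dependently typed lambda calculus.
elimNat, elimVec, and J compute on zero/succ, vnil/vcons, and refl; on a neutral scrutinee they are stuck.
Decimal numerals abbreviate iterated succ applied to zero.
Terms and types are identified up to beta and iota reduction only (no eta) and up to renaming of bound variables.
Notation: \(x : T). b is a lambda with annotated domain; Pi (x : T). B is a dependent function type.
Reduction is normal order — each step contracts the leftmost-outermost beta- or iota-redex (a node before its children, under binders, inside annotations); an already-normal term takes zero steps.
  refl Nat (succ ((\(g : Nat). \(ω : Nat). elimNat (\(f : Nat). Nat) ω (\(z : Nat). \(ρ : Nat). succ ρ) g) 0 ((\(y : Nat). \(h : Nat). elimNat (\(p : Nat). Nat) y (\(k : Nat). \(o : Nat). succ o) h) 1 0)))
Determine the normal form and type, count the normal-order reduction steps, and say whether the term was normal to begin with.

reduced normal form:
  refl Nat 2
inferred type:
  Eq Nat 2 2
steps to reach normal form (normal order): 6
term was already normal: no
first redex: a beta-redex


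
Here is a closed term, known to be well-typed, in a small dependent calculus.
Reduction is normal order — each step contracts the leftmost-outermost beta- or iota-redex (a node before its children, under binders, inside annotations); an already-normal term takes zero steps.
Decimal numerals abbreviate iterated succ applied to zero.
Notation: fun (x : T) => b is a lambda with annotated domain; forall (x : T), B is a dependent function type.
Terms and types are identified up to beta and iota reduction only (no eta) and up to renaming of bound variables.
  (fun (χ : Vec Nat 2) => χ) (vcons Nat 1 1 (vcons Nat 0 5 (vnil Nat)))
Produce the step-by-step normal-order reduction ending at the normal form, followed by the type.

normal-order reduction sequence:
  (fun (χ : Vec Nat 2) => χ) (vcons Nat 1 1 (vcons Nat 0 5 (vnil Nat)))
  ~> vcons Nat 1 1 (vcons Nat 0 5 (vnil Nat))
inferred type:
  Vec Nat 2


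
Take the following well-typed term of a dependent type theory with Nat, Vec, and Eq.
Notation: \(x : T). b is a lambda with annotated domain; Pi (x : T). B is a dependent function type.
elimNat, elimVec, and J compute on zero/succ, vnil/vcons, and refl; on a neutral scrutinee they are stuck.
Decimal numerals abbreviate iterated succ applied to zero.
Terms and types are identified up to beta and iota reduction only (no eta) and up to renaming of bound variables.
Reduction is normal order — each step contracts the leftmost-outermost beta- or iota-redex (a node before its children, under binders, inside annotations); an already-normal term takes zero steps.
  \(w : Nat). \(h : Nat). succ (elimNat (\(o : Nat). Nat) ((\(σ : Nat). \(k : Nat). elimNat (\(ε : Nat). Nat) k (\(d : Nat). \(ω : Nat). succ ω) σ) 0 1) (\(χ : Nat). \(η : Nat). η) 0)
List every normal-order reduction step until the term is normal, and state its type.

normal-order reduction sequence:
  \(w : Nat). \(h : Nat). succ (elimNat (\(o : Nat). Nat) ((\(σ : Nat). \(k : Nat). elimNat (\(ε : Nat). Nat) k (\(d : Nat). \(ω : Nat). succ ω) σ) 0 1) (\(χ : Nat). \(η : Nat). η) 0)
  ~> \(w : Nat). \(h : Nat). succ ((\(o : Nat). \(σ : Nat). elimNat (\(k : Nat). Nat) σ (\(ε : Nat). \(d : Nat). succ d) o) 0 1)
  ~> \(w : Nat). \(h : Nat). succ ((\(o : Nat). elimNat (\(σ : Nat). Nat) o (\(k : Nat). \(ε : Nat). succ ε) 0) 1)
  ~> \(w : Nat). \(h : Nat). succ (elimNat (\(o : Nat). Nat) 1 (\(σ : Nat). \(k : Nat). succ k) 0)
  ~> \(w : Nat). \(h : Nat). 2
inferred type:
  Pi (w : Nat). Pi (h : Nat). Nat


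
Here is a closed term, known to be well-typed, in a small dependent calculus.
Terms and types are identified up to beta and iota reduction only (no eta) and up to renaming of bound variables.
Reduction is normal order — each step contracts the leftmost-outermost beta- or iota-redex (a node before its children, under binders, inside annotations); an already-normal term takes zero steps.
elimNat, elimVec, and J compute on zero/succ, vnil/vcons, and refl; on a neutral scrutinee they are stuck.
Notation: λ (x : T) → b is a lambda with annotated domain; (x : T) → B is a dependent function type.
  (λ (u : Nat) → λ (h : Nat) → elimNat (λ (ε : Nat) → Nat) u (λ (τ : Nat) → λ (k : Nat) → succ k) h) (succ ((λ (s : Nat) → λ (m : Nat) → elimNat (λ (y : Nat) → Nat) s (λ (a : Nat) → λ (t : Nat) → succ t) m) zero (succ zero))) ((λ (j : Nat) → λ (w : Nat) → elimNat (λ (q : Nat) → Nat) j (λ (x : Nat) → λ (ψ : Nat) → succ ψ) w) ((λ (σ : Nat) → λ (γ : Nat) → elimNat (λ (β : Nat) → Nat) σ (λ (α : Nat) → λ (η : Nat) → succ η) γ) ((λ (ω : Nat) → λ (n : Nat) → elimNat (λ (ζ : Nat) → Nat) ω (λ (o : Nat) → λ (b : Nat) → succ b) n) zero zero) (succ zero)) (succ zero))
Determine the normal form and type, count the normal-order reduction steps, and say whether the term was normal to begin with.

reduced normal form:
  succ (succ (succ (succ zero)))
type:
  Nat
normal-order step count: 30
started in normal form: no
first redex: a beta-redex


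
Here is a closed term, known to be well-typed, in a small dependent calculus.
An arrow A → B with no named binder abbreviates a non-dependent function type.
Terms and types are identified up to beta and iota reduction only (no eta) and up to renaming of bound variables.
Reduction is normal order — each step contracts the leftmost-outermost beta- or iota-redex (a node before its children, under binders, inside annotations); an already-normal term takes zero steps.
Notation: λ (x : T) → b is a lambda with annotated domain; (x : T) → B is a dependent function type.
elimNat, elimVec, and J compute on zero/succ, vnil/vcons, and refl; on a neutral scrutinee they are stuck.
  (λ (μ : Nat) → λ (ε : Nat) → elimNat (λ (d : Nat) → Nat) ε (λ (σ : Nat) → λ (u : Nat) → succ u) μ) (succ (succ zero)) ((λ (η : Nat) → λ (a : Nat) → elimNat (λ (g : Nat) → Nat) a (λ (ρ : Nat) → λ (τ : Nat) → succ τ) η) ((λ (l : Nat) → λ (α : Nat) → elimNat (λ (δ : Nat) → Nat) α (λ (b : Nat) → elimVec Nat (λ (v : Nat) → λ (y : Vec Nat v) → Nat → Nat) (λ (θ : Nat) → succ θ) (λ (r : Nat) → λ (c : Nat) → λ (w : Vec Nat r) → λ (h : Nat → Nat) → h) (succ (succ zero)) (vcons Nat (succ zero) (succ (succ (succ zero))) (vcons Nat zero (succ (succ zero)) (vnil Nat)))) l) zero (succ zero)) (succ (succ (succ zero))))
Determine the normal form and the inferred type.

reduced normal form:
  succ (succ (succ (succ (succ (succ zero)))))
inferred type:
  Nat
observation: the leftmost-outermost redex is a beta-redex, and normalization takes 18 steps.


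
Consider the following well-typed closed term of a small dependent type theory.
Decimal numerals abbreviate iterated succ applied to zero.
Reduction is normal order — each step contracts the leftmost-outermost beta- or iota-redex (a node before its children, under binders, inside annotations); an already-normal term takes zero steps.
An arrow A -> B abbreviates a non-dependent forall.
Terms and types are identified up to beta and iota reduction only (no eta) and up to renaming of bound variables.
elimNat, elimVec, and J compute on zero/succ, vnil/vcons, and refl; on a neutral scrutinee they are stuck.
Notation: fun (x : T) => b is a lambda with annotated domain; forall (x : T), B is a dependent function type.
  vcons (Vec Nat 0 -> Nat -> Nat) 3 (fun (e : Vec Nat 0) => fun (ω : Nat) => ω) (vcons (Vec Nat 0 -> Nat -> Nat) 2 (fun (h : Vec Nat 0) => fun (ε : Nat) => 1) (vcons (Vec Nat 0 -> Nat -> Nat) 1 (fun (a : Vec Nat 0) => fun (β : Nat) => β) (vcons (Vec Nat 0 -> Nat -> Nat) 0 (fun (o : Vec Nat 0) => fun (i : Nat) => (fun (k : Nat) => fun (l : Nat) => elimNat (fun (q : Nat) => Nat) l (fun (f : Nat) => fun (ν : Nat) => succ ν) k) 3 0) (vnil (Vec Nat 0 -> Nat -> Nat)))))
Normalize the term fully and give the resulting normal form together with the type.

resulting normal form:
  vcons (Vec Nat 0 -> Nat -> Nat) 3 (fun (e : Vec Nat 0) => fun (ω : Nat) => ω) (vcons (Vec Nat 0 -> Nat -> Nat) 2 (fun (h : Vec Nat 0) => fun (ε : Nat) => 1) (vcons (Vec Nat 0 -> Nat -> Nat) 1 (fun (a : Vec Nat 0) => fun (β : Nat) => β) (vcons (Vec Nat 0 -> Nat -> Nat) 0 (fun (o : Vec Nat 0) => fun (i : Nat) => 3) (vnil (Vec Nat 0 -> Nat -> Nat)))))
the term's type:
  Vec (Vec Nat 0 -> Nat -> Nat) 4
observation: the first redex contracted is a beta-redex; the normal form is reached in 12 normal-order steps.


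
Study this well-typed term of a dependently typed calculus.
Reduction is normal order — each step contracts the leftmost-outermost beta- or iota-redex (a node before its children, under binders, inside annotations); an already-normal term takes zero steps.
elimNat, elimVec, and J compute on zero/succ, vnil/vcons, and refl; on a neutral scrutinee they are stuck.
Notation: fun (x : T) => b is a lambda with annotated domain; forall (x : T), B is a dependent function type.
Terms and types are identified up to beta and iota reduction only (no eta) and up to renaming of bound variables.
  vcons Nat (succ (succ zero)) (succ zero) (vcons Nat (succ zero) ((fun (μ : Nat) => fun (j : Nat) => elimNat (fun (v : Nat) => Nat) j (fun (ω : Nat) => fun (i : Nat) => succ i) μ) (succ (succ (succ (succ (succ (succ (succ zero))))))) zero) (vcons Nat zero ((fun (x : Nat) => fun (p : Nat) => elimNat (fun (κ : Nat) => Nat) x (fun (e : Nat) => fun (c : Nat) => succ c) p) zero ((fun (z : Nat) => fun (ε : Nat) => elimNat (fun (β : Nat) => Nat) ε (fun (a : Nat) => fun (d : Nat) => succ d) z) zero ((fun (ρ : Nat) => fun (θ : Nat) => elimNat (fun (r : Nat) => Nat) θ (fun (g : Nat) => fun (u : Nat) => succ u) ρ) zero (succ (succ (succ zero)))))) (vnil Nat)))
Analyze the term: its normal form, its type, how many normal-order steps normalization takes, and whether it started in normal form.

resulting normal form:
  vcons Nat (succ (succ zero)) (succ zero) (vcons Nat (succ zero) (succ (succ (succ (succ (succ (succ (succ zero))))))) (vcons Nat zero (succ (succ (succ zero))) (vnil Nat)))
type:
  Vec Nat (succ (succ (succ zero)))
steps to reach normal form (normal order): 42
already normal: no
first contracted redex: a beta-redex
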